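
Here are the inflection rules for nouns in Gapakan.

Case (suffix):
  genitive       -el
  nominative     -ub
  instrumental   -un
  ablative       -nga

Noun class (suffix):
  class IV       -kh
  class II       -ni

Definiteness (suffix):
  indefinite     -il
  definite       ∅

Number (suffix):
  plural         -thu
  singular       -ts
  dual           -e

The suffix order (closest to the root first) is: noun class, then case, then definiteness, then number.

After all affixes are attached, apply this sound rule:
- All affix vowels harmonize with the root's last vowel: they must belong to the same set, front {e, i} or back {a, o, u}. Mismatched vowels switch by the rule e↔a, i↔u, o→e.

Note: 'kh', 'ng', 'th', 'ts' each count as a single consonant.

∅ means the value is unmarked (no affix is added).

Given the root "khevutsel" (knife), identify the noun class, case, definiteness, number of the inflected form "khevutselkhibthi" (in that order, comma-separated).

Segment: khevutsel-kh-ub-thu.
noun class: -kh → class IV.
case: -ub → nominative.
definiteness: ∅ → definite.
number: -thu → plural.

class IV, nominative, definite, plural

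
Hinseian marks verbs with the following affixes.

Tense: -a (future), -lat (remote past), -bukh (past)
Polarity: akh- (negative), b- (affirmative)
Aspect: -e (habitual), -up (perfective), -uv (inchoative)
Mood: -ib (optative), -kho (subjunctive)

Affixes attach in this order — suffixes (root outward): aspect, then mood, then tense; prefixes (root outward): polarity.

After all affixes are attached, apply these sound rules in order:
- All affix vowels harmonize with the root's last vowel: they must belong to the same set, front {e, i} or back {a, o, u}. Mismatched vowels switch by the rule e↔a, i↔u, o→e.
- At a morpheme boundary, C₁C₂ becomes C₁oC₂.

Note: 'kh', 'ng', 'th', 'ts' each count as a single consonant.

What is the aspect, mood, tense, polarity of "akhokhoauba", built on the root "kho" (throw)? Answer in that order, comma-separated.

Segment: akh-kho-e-ib-a.
aspect: -e → habitual.
mood: -ib → optative.
tense: -a → future.
polarity: akh- → negative.

habitual, optative, future, negative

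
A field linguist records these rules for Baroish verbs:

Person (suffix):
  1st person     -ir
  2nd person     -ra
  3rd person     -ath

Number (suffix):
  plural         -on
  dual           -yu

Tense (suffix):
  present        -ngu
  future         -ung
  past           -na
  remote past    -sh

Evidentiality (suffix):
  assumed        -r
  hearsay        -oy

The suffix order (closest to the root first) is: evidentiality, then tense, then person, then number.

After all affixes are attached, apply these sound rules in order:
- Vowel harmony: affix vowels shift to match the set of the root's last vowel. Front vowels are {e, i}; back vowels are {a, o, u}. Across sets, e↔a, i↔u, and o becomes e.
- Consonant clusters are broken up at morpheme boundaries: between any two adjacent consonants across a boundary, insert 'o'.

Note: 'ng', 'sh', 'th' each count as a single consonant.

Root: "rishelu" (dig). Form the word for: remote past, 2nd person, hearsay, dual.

risheluoyoshorayu

Attach evidentiality hearsay -oy → risheluoy.
Attach tense remote past -sh → risheluoysh.
Attach person 2nd person -ra → risheluoyshra.
Attach number dual -yu → risheluoyshrayu.
Vowel harmony: no change.
Apply epenthesis: risheluoyshrayu → risheluoyoshorayu.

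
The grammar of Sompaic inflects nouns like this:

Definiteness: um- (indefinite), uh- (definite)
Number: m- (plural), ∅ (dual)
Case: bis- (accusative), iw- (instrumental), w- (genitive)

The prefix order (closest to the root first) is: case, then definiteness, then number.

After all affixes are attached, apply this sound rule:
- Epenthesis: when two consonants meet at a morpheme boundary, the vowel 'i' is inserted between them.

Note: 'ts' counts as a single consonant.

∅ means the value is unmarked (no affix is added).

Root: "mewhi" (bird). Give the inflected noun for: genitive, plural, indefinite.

Attach case genitive w- → wmewhi.
Attach definiteness indefinite um- → umwmewhi.
Attach number plural m- → mumwmewhi.
Apply epenthesis: mumwmewhi → mumiwimewhi.

mumiwimewhi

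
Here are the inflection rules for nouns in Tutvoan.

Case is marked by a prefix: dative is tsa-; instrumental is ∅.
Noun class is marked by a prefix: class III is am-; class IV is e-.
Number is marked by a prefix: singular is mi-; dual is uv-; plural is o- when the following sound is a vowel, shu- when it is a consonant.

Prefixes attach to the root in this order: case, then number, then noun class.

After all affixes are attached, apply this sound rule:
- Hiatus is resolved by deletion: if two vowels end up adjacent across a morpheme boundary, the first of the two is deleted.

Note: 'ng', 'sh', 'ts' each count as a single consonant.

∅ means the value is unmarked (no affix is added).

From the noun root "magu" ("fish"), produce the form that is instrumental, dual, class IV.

case = instrumental: zero marking, form stays magu.
Attach number dual uv- → uvmagu.
Attach noun class class IV e- → euvmagu.
Apply vowel deletion: euvmagu → uvmagu.

uvmagu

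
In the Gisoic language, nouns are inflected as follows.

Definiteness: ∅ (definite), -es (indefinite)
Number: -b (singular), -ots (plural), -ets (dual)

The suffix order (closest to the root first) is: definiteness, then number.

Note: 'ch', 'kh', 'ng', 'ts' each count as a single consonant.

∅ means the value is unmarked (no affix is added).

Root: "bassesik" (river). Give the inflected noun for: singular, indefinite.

Attach definiteness indefinite -es → bassesikes.
Attach number singular -b → bassesikesb.

bassesikesb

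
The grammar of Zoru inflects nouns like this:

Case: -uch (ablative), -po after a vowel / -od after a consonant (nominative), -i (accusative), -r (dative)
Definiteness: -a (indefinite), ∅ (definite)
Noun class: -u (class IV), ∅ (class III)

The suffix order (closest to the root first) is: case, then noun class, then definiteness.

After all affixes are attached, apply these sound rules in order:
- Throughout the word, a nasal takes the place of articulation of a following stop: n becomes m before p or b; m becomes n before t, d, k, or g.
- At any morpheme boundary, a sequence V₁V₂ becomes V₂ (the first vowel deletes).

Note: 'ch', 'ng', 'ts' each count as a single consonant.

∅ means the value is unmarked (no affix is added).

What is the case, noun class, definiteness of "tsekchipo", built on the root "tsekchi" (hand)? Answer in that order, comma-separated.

nominative, class III, definite

Segment: tsekchi-po.
case: -po/od → nominative.
noun class: ∅ → class III.
definiteness: ∅ → definite.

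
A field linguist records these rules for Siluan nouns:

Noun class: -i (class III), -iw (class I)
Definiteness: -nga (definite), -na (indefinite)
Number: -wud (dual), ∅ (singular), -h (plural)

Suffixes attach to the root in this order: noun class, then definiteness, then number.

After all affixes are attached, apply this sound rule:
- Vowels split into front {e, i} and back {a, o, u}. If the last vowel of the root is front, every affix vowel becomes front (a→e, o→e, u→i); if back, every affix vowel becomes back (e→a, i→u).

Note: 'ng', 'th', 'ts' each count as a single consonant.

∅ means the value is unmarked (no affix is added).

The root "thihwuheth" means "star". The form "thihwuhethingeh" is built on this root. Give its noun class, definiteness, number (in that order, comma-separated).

Segment: thihwuheth-i-nga-h.
noun class: -i → class III.
definiteness: -nga → definite.
number: -h → plural.

class III, definite, plural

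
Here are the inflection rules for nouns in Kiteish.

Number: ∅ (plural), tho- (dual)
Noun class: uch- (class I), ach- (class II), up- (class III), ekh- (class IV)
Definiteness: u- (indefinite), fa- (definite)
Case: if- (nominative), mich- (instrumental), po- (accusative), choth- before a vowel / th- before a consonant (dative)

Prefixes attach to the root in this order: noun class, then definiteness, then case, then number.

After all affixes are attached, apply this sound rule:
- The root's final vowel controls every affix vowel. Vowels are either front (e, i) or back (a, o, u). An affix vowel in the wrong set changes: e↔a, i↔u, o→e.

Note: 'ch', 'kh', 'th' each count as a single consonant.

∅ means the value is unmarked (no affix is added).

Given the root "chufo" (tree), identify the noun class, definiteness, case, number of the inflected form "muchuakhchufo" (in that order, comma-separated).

Segment: mich-u-ekh-chufo.
noun class: ekh- → class IV.
definiteness: u- → indefinite.
case: mich- → instrumental.
number: ∅ → plural.

class IV, indefinite, instrumental, plural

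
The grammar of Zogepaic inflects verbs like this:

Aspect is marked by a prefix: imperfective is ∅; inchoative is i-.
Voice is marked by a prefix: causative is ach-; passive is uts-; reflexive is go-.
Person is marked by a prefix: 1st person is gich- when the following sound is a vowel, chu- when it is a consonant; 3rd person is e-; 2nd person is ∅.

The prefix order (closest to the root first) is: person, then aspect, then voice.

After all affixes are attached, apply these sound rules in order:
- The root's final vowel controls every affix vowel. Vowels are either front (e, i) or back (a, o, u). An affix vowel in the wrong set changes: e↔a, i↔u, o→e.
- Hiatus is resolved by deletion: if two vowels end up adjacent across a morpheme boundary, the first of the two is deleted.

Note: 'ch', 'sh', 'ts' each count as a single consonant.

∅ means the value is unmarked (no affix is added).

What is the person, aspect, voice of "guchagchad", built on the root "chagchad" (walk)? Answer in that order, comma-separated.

Segment: go-i-chagchad.
person: ∅ → 2nd person.
aspect: i- → inchoative.
voice: go- → reflexive.

2nd person, inchoative, reflexive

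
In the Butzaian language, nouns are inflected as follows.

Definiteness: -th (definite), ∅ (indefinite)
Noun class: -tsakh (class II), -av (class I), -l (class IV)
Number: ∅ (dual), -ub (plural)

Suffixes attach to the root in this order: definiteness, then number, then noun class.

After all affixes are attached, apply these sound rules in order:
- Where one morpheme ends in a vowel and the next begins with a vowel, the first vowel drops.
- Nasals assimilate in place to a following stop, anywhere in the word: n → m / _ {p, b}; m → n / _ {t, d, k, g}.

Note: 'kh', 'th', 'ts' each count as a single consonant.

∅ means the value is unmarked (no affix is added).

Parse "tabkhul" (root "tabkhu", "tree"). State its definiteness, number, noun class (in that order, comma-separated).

indefinite, dual, class IV

Segment: tabkhu-l.
definiteness: ∅ → indefinite.
number: ∅ → dual.
noun class: -l → class IV.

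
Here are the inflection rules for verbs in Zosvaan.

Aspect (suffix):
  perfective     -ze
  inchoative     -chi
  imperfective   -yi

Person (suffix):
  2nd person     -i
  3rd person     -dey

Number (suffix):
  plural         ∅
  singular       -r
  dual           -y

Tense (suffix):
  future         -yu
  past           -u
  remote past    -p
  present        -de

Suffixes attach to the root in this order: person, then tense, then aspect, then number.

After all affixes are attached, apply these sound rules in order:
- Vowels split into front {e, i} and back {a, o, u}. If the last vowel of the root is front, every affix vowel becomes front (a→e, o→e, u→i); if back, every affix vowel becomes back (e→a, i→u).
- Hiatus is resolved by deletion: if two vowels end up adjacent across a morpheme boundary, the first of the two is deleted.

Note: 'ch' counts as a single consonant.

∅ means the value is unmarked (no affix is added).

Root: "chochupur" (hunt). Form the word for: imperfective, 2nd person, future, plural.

chochupuruyuyu

Attach person 2nd person -i → chochupuri.
Attach tense future -yu → chochupuriyu.
Attach aspect imperfective -yi → chochupuriyuyi.
number = plural: zero marking, form stays chochupuriyuyi.
Apply vowel harmony: chochupuriyuyi → chochupuruyuyu.
Vowel deletion: no change.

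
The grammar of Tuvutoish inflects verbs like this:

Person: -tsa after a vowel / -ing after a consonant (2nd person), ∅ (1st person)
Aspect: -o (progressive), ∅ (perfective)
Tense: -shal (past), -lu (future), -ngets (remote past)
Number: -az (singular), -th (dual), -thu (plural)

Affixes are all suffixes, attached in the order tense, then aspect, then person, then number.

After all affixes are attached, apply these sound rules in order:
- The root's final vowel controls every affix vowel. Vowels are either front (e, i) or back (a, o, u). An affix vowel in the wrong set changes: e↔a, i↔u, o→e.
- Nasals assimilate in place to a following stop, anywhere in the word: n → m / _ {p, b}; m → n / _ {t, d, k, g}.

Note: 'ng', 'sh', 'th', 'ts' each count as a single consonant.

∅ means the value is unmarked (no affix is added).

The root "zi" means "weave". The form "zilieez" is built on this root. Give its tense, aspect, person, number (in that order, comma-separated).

Segment: zi-lu-o-az.
tense: -lu → future.
aspect: -o → progressive.
person: ∅ → 1st person.
number: -az → singular.

future, progressive, 1st person, singular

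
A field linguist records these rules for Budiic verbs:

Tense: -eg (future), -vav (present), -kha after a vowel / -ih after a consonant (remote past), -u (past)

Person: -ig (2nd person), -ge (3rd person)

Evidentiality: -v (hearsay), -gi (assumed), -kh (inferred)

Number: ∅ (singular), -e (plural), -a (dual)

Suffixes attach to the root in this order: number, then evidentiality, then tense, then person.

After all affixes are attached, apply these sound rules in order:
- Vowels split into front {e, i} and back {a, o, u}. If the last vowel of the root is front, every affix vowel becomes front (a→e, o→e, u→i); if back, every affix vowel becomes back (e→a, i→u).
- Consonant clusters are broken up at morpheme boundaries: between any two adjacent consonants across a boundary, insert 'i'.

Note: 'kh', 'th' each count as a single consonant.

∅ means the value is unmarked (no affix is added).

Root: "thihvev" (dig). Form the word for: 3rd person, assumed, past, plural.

Attach number plural -e → thihveve.
Attach evidentiality assumed -gi → thihvevegi.
Attach tense past -u → thihvevegiu.
Attach person 3rd person -ge → thihvevegiuge.
Apply vowel harmony: thihvevegiuge → thihvevegiige.
Epenthesis: no change.

thihvevegiige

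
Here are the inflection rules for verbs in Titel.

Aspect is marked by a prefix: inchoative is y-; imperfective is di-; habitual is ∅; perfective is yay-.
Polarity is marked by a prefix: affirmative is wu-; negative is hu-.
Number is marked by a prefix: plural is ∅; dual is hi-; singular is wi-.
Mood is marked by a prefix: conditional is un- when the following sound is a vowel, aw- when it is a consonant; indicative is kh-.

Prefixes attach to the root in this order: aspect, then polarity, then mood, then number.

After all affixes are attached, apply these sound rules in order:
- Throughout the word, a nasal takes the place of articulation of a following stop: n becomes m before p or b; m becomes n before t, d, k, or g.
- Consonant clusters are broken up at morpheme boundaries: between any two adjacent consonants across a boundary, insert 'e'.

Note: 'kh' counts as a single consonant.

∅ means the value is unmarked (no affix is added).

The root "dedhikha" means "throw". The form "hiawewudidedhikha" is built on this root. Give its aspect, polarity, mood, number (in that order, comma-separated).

imperfective, affirmative, conditional, dual

Segment: hi-aw-wu-di-dedhikha.
aspect: di- → imperfective.
polarity: wu- → affirmative.
mood: un/aw- → conditional.
number: hi- → dual.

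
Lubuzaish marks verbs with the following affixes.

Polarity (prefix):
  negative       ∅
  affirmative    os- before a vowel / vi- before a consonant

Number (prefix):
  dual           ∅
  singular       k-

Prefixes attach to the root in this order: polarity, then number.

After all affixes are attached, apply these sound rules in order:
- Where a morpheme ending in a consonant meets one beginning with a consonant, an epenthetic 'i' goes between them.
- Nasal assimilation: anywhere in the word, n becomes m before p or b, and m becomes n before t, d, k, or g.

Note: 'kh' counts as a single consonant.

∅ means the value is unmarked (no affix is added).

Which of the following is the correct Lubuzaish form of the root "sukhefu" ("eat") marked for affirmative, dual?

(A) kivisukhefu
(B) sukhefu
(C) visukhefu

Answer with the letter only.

Attach polarity affirmative vi- (before consonant 's') → visukhefu.
number = dual: zero marking, form stays visukhefu.
Epenthesis: no change.
Nasal assimilation: no change.
So the correct form is visukhefu, option (C).
(A) kivisukhefu is wrong: it uses singular instead of dual for number.
(B) sukhefu is wrong: it uses negative instead of affirmative for polarity.

C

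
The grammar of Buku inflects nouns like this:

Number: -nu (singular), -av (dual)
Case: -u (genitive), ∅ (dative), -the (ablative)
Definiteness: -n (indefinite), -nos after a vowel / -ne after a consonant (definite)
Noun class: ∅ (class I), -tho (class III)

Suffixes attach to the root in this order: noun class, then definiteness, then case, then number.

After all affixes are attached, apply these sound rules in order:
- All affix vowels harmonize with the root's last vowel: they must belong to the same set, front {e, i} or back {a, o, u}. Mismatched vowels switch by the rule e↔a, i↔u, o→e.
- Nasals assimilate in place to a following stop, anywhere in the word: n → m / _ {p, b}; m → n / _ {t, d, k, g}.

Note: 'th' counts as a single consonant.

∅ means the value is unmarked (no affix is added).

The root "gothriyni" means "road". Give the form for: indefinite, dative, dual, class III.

Attach noun class class III -tho → gothriynitho.
Attach definiteness indefinite -n → gothriynithon.
case = dative: zero marking, form stays gothriynithon.
Attach number dual -av → gothriynithonav.
Apply vowel harmony: gothriynithonav → gothriynithenev.
Nasal assimilation: no change.

gothriynithenev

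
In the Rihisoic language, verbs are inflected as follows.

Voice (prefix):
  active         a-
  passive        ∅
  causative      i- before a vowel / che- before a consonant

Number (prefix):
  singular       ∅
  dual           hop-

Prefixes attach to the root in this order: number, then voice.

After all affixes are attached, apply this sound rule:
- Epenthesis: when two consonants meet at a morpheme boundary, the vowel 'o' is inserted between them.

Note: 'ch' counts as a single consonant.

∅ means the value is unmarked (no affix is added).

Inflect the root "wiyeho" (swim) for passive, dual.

hopowiyeho

Attach number dual hop- → hopwiyeho.
voice = passive: zero marking, form stays hopwiyeho.
Apply epenthesis: hopwiyeho → hopowiyeho.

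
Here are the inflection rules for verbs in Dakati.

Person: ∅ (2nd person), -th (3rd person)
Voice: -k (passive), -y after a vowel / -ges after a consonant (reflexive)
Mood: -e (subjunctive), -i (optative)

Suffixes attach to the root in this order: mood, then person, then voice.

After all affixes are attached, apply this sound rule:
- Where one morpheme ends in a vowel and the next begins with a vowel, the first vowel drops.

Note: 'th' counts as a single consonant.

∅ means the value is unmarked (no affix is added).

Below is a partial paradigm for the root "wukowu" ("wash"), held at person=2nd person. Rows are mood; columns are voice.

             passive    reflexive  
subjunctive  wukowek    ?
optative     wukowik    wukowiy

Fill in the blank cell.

wukowey

Attach mood subjunctive -e → wukowue.
person = 2nd person: zero marking, form stays wukowue.
Attach voice reflexive -y (after vowel 'e') → wukowuey.
Apply vowel deletion: wukowuey → wukowey.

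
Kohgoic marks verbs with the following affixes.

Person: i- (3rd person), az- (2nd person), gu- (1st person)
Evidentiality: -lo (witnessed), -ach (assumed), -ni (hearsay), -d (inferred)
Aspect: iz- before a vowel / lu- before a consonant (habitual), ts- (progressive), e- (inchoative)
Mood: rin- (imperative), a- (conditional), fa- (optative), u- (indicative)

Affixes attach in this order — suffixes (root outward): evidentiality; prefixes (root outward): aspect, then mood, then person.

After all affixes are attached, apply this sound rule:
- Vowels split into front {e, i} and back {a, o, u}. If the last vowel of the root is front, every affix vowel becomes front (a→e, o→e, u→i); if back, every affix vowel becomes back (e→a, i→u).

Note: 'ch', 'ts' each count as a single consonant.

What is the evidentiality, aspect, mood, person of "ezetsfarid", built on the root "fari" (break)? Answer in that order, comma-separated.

Segment: az-a-ts-fari-d.
evidentiality: -d → inferred.
aspect: ts- → progressive.
mood: a- → conditional.
person: az- → 2nd person.

inferred, progressive, conditional, 2nd person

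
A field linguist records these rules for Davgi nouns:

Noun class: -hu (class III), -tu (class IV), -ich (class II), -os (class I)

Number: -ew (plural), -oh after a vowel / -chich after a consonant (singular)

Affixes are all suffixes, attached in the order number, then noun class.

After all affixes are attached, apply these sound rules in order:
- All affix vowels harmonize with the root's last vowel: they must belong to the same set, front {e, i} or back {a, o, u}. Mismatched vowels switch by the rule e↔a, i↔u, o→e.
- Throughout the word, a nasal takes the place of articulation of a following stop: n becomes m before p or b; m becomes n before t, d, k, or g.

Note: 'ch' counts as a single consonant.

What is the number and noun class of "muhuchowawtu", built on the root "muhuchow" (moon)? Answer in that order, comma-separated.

Segment: muhuchow-ew-tu.
number: -ew → plural.
noun class: -tu → class IV.

plural, class IV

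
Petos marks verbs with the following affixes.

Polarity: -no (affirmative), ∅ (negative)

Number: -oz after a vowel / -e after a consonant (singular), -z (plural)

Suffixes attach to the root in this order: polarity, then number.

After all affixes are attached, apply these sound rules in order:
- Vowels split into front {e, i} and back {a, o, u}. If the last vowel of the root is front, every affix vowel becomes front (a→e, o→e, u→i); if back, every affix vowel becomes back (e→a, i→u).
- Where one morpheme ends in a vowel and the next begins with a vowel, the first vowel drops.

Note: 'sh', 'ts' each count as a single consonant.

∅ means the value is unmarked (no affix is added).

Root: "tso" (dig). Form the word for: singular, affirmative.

Attach polarity affirmative -no → tsono.
Attach number singular -oz (after vowel 'o') → tsonooz.
Vowel harmony: no change.
Apply vowel deletion: tsonooz → tsonoz.

tsonoz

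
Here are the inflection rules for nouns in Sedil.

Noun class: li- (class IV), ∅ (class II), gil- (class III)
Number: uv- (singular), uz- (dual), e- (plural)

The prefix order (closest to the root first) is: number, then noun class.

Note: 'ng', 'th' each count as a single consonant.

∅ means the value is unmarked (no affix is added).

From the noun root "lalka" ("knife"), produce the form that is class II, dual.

Attach number dual uz- → uzlalka.
noun class = class II: zero marking, form stays uzlalka.

uzlalka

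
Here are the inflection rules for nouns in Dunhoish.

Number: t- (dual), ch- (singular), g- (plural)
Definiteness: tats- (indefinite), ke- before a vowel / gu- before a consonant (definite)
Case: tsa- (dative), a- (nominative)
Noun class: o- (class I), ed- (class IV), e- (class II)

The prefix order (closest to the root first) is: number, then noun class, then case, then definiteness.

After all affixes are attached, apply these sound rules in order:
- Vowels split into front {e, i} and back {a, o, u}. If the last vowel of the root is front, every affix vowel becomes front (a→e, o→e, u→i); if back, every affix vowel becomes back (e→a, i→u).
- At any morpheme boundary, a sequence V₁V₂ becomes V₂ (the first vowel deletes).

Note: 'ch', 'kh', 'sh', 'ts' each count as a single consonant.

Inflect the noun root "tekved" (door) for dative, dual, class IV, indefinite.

Attach number dual t- → ttekved.
Attach noun class class IV ed- → edttekved.
Attach case dative tsa- → tsaedttekved.
Attach definiteness indefinite tats- → tatstsaedttekved.
Apply vowel harmony: tatstsaedttekved → tetstseedttekved.
Apply vowel deletion: tetstseedttekved → tetstsedttekved.

tetstsedttekved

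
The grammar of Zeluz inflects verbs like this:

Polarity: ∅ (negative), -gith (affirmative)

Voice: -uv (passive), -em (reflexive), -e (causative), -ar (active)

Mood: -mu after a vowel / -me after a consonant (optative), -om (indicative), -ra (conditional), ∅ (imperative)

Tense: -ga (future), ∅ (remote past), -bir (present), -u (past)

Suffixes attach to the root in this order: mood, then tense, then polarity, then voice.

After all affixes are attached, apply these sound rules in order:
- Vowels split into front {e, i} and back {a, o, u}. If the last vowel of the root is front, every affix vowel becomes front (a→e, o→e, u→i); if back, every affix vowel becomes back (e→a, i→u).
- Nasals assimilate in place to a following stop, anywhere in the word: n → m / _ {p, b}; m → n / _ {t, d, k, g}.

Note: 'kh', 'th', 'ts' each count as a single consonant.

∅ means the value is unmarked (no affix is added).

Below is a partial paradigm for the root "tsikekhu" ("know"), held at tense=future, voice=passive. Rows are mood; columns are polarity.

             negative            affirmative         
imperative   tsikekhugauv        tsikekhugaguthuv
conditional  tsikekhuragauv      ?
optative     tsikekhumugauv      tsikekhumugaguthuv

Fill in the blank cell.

tsikekhuragaguthuv

Attach mood conditional -ra → tsikekhura.
Attach tense future -ga → tsikekhuraga.
Attach polarity affirmative -gith → tsikekhuragagith.
Attach voice passive -uv → tsikekhuragagithuv.
Apply vowel harmony: tsikekhuragagithuv → tsikekhuragaguthuv.
Nasal assimilation: no change.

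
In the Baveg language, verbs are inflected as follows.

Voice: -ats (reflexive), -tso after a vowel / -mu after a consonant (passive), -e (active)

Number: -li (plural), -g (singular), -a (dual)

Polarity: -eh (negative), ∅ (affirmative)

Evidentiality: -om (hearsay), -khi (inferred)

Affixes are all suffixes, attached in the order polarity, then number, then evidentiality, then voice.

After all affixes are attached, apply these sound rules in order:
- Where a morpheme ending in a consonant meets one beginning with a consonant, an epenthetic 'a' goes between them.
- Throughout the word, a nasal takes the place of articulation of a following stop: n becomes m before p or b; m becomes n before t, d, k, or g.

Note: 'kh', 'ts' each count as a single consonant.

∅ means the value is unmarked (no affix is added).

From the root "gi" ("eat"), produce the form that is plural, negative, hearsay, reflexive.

Attach polarity negative -eh → gieh.
Attach number plural -li → giehli.
Attach evidentiality hearsay -om → giehliom.
Attach voice reflexive -ats → giehliomats.
Apply epenthesis: giehliomats → giehaliomats.
Nasal assimilation: no change.

giehaliomats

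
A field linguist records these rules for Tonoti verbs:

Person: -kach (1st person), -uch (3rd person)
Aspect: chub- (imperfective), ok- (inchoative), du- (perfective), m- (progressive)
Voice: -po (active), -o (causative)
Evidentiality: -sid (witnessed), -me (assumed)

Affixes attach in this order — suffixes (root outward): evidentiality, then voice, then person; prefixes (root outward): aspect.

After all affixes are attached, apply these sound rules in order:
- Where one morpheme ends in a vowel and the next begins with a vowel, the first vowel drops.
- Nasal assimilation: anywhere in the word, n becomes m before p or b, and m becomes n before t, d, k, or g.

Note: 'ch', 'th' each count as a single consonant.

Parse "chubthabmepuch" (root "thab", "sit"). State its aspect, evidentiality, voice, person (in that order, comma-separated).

Segment: chub-thab-me-po-uch.
aspect: chub- → imperfective.
evidentiality: -me → assumed.
voice: -po → active.
person: -uch → 3rd person.

imperfective, assumed, active, 3rd person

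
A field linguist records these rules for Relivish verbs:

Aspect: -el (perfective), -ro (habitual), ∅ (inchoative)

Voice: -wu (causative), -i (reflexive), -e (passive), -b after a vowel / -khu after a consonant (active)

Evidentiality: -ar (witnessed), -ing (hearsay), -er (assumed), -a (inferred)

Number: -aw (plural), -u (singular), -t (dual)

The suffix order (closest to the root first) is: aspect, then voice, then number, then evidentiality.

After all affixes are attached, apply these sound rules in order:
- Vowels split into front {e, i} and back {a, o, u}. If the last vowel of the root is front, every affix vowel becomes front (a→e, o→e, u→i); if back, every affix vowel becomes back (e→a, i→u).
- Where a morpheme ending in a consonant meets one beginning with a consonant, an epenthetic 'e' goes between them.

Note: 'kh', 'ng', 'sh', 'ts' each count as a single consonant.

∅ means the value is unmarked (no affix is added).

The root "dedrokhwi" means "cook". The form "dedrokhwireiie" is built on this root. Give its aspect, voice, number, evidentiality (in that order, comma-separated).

habitual, reflexive, singular, inferred

Segment: dedrokhwi-ro-i-u-a.
aspect: -ro → habitual.
voice: -i → reflexive.
number: -u → singular.
evidentiality: -a → inferred.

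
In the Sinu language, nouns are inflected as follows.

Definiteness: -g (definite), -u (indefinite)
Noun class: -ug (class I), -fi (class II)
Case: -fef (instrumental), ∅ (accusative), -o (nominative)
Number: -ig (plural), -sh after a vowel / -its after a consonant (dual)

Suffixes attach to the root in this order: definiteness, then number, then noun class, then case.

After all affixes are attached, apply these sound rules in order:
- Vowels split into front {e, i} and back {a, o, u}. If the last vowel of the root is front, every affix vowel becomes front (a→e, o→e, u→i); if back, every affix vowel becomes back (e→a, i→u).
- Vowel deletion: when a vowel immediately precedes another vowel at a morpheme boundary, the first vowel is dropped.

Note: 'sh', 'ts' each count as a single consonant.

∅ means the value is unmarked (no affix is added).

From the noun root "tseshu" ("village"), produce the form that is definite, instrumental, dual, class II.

Attach definiteness definite -g → tseshug.
Attach number dual -its (after consonant 'g') → tseshugits.
Attach noun class class II -fi → tseshugitsfi.
Attach case instrumental -fef → tseshugitsfifef.
Apply vowel harmony: tseshugitsfifef → tseshugutsfufaf.
Vowel deletion: no change.

tseshugutsfufaf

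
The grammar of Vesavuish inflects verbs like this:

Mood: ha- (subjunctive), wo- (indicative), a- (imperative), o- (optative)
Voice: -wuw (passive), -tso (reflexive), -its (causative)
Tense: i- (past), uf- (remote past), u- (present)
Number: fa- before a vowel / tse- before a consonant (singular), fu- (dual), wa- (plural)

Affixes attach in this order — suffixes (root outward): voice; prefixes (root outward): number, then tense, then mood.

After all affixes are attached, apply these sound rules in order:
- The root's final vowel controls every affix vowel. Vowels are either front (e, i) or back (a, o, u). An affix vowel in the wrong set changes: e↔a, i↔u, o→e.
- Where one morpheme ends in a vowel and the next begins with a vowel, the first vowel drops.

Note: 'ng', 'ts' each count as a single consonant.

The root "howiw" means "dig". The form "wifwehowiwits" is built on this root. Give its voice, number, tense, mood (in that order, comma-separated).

Segment: wo-uf-wa-howiw-its.
voice: -its → causative.
number: wa- → plural.
tense: uf- → remote past.
mood: wo- → indicative.

causative, plural, remote past, indicative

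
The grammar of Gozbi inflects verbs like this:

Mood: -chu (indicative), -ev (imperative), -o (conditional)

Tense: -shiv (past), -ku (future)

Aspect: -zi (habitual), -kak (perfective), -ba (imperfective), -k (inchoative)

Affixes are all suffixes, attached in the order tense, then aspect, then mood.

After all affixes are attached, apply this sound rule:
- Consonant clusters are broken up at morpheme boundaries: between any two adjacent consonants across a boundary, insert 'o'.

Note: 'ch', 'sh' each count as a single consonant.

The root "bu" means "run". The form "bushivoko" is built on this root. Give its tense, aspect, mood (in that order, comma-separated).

Segment: bu-shiv-k-o.
tense: -shiv → past.
aspect: -k → inchoative.
mood: -o → conditional.

past, inchoative, conditional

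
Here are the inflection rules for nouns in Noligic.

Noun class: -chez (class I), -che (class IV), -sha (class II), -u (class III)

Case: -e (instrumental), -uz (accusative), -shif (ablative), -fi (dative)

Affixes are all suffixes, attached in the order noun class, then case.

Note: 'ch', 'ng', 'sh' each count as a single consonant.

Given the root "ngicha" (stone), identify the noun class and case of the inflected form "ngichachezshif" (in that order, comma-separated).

Segment: ngicha-chez-shif.
noun class: -chez → class I.
case: -shif → ablative.

class I, ablative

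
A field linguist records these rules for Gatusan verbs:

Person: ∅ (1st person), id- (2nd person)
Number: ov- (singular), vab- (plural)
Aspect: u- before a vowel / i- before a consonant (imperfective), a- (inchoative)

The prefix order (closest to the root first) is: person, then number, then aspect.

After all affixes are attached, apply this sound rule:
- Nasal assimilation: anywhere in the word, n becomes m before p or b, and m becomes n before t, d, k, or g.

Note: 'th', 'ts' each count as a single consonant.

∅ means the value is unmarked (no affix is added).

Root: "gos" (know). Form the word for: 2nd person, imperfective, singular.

uovidgos

Attach person 2nd person id- → idgos.
Attach number singular ov- → ovidgos.
Attach aspect imperfective u- (before vowel 'o') → uovidgos.
Nasal assimilation: no change.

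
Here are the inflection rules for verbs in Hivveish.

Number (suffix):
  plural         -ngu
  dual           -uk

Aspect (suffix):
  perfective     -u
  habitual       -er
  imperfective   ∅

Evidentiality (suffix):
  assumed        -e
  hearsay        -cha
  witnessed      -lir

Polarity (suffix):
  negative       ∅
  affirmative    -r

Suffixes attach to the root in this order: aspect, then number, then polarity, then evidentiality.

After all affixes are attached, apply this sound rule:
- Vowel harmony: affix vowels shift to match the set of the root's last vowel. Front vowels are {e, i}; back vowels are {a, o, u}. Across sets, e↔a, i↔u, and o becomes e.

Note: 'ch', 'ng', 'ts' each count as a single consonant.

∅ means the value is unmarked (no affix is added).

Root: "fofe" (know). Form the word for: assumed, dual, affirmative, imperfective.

fofeikre

aspect = imperfective: zero marking, form stays fofe.
Attach number dual -uk → fofeuk.
Attach polarity affirmative -r → fofeukr.
Attach evidentiality assumed -e → fofeukre.
Apply vowel harmony: fofeukre → fofeikre.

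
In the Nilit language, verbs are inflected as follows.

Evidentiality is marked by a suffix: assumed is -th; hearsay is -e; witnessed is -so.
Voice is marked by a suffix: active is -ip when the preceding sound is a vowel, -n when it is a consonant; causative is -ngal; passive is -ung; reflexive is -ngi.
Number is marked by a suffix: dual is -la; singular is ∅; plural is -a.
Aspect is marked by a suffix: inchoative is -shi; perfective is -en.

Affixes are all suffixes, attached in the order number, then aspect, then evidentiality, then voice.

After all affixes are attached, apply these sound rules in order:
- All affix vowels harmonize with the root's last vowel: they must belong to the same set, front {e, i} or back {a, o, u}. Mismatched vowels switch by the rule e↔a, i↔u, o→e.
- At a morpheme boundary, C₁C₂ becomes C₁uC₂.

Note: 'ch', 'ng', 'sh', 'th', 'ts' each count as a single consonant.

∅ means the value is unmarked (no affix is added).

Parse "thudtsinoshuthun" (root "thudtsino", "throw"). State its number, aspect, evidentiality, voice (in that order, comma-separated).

singular, inchoative, assumed, active

Segment: thudtsino-shi-th-n.
number: ∅ → singular.
aspect: -shi → inchoative.
evidentiality: -th → assumed.
voice: -ip/n → active.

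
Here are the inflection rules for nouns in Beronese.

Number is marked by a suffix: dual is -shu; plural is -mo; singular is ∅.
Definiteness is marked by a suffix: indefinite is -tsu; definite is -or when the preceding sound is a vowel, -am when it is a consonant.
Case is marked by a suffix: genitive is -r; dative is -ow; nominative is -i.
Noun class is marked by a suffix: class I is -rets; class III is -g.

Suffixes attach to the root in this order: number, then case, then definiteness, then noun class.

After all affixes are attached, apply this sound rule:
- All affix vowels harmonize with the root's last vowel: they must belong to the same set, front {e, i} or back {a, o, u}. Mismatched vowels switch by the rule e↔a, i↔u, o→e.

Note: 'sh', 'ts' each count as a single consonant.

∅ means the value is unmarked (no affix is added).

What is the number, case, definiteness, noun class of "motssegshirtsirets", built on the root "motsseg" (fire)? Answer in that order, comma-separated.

dual, genitive, indefinite, class I

Segment: motsseg-shu-r-tsu-rets.
number: -shu → dual.
case: -r → genitive.
definiteness: -tsu → indefinite.
noun class: -rets → class I.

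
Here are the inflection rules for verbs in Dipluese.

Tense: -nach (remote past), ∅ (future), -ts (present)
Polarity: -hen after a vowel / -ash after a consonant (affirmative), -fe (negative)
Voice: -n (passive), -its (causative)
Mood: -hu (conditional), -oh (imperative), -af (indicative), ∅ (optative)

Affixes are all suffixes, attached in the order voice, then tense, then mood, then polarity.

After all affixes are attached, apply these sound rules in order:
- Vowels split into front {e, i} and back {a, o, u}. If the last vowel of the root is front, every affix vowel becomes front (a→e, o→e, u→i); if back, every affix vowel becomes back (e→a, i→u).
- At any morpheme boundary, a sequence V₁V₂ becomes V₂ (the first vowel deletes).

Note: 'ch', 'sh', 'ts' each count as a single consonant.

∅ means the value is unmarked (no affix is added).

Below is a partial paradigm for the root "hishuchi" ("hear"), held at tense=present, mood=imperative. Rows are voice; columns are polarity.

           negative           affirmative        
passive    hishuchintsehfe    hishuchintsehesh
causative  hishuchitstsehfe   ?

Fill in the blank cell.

hishuchitstsehesh

Attach voice causative -its → hishuchiits.
Attach tense present -ts → hishuchiitsts.
Attach mood imperative -oh → hishuchiitstsoh.
Attach polarity affirmative -ash (after consonant 'h') → hishuchiitstsohash.
Apply vowel harmony: hishuchiitstsohash → hishuchiitstsehesh.
Apply vowel deletion: hishuchiitstsehesh → hishuchitstsehesh.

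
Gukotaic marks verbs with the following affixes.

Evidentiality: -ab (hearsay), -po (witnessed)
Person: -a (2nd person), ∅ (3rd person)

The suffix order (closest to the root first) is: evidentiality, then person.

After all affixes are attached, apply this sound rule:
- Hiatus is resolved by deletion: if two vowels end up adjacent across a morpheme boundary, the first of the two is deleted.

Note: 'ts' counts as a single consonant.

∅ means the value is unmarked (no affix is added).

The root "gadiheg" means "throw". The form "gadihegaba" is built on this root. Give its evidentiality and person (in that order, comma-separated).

Segment: gadiheg-ab-a.
evidentiality: -ab → hearsay.
person: -a → 2nd person.

hearsay, 2nd person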